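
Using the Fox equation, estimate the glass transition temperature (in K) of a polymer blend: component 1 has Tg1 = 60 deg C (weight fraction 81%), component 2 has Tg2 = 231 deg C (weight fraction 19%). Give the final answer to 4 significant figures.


1/Tg = w1/Tg1 + w2/Tg2 (in Kelvin)
Tg1 = 333.15 K, Tg2 = 504.15 K
1/Tg = 0.81/333.15 + 0.19/504.15
Tg = 356.1 K


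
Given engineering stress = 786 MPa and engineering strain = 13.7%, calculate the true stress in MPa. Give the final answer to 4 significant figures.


sigma_true = sigma_eng * (1 + epsilon_eng)
sigma_true = 786 * (1 + 0.137)
sigma_true = 893.7 MPa


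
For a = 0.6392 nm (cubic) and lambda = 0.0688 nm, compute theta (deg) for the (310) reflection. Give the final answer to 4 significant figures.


d = a / sqrt(h^2+k^2+l^2)
d = 0.6392 / sqrt(10) = 0.202133 nm
lambda = 2*d*sin(theta)  =>  sin(theta) = lambda / (2*d)
sin(theta) = 0.0688 / (2 * 0.202133) = 0.170185
theta = 9.799 deg


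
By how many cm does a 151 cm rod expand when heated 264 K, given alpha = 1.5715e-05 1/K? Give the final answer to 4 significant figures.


dL = L0 * alpha * dT
dL = 151 * 1.5715e-05 * 264
dL = 0.6265 cm


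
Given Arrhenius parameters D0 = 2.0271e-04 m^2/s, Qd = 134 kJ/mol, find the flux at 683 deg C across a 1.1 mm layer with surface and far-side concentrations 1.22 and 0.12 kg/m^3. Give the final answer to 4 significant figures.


Step 1: D = D0 * exp(-Qd/(R*T))
T = 683 + 273.15 = 956.15 K
D = 2.0271e-04 * exp(-134e3 / (8.314 * 956.15)) = 9.68652e-12 m^2/s
Step 2: J = D * (C1 - C2) / dx
J = 9.68652e-12 * (1.22 - 0.12) / 1.1e-03
J = 9.687e-09 kg/(m^2*s)


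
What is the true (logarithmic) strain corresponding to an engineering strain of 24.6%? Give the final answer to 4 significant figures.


epsilon_true = ln(1 + epsilon_eng)
epsilon_true = ln(1 + 0.246)
epsilon_true = 0.2199


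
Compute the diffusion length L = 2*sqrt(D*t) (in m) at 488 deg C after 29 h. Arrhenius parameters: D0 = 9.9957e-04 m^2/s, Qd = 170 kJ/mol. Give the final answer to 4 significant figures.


Step 1: D = D0 * exp(-Qd/(R*T))
T = 761.15 K
D = 9.9957e-04 * exp(-170e3 / (8.314 * 761.15)) = 2.15269e-15 m^2/s
Step 2: L = 2*sqrt(D*t)
t = 29 h = 104400 s
L = 2*sqrt(2.15269e-15 * 104400) = 2.998e-05 m


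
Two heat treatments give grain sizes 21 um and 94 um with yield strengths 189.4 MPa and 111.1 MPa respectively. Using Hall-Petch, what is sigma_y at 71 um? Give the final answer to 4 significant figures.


sigma_y = sigma0 + k / sqrt(d)
1/sqrt(d1) = 1/sqrt(2.1e-05) = 218.218;  1/sqrt(d2) = 103.142
k = (sigma1 - sigma2) / (1/sqrt(d1) - 1/sqrt(d2)) = (189.4 - 111.1) / (218.218 - 103.142) = 0.680421 MPa*m^0.5
sigma0 = sigma1 - k/sqrt(d1) = 189.4 - 0.680421*218.218 = 40.9199 MPa
sigma_y(d3) = 40.9199 + 0.680421 / sqrt(7.1e-05) = 121.7 MPa


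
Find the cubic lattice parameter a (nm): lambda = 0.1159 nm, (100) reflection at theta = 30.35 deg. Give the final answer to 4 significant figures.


d = lambda / (2*sin(theta))
d = 0.1159 / (2*sin(30.35 deg))
d = 0.114689 nm
a = d * sqrt(h^2+k^2+l^2) = 0.114689 * sqrt(1)
a = 0.1147 nm


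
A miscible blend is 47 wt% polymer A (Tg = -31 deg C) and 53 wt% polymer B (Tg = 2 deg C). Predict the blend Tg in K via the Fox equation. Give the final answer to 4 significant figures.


1/Tg = w1/Tg1 + w2/Tg2 (in Kelvin)
Tg1 = 242.15 K, Tg2 = 275.15 K
1/Tg = 0.47/242.15 + 0.53/275.15
Tg = 258.6 K


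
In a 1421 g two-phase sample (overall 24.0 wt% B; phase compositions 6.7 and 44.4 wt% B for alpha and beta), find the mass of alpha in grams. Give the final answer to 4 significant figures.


f_alpha = (C_beta - C0) / (C_beta - C_alpha)
f_alpha = (44.4 - 24.0) / (44.4 - 6.7) = 0.541114
m_alpha = f_alpha * m_total = 0.541114 * 1421 = 768.9 g


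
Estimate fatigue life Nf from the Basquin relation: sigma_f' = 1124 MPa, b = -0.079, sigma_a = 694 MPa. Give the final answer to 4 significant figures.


sigma_a = sigma_f' * (2*Nf)^b
2*Nf = (sigma_a / sigma_f')^(1/b)
2*Nf = (694 / 1124)^(1/-0.079)
2*Nf = 447.424
Nf = 223.7 cycles


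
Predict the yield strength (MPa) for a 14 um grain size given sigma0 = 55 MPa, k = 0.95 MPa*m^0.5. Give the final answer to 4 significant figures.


sigma_y = sigma0 + k / sqrt(d)
d = 14 um = 1.4e-05 m
sigma_y = 55 + 0.95 / sqrt(1.4e-05)
sigma_y = 308.9 MPa


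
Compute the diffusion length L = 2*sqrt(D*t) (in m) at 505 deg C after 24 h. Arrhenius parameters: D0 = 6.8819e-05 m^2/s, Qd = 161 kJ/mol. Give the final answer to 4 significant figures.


Step 1: D = D0 * exp(-Qd/(R*T))
T = 778.15 K
D = 6.8819e-05 * exp(-161e3 / (8.314 * 778.15)) = 1.07132e-15 m^2/s
Step 2: L = 2*sqrt(D*t)
t = 24 h = 86400 s
L = 2*sqrt(1.07132e-15 * 86400) = 1.924e-05 m


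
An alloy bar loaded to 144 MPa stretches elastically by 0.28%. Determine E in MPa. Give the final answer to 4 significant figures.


E = sigma / epsilon
epsilon = 0.28% = 2.8e-03
E = 144 / 2.8e-03
E = 51430 MPa


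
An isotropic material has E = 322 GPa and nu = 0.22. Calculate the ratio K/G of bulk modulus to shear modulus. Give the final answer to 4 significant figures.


G = E / (2*(1+nu))
G = 322 / (2*(1+0.22)) = 131.967 GPa
K = E / (3*(1-2*nu))
K = 322 / (3*(1-2*0.22)) = 191.667 GPa
K/G = 191.667 / 131.967 = 1.452


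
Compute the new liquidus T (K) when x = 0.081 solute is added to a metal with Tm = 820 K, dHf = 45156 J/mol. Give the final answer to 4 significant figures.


dT = R*Tm^2*x / dHf
dT = 8.314 * 820^2 * 0.081 / 45156
dT = 10.0278 K
T_new = 820 - 10.0278 = 810 K


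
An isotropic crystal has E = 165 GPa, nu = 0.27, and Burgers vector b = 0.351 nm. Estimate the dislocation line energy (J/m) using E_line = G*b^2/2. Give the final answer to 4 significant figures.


Step 1: G = E / (2*(1+nu))
G = 165 / (2*(1+0.27)) = 64.9606 GPa = 6.49606e+10 Pa
Step 2: E_line = G*b^2/2
b = 0.351 nm = 3.51e-10 m
E_line = 0.5 * 6.49606e+10 * (3.51e-10)^2 = 4.002e-09 J/m


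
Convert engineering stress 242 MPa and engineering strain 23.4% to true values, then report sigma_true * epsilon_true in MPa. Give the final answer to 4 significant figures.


sigma_true = sigma_eng * (1 + epsilon_eng)
sigma_true = 242 * (1 + 0.234) = 298.628 MPa
epsilon_true = ln(1 + epsilon_eng)
epsilon_true = ln(1 + 0.234) = 0.210261
sigma_true * epsilon_true = 298.628 * 0.210261 = 62.79 MPa


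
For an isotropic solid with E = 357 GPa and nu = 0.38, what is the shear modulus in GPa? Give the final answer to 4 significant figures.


G = E / (2*(1+nu))
G = 357 / (2*(1+0.38))
G = 129.3 GPa


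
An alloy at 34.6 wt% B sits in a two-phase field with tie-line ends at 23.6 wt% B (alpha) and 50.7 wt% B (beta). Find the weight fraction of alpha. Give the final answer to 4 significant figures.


f_alpha = (C_beta - C0) / (C_beta - C_alpha)
f_alpha = (50.7 - 34.6) / (50.7 - 23.6)
f_alpha = 0.5941


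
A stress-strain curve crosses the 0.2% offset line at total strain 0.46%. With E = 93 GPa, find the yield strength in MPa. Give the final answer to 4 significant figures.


Offset strain = 0.002
Elastic strain at yield = total_strain - offset = 4.6e-03 - 0.002 = 2.6e-03
sigma_y = E * elastic_strain = 93000 * 2.6e-03
sigma_y = 241.8 MPa


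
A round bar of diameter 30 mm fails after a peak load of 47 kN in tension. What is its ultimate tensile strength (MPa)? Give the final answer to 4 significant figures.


A0 = pi*(d/2)^2 = pi*(30/2)^2 = 706.858 mm^2
UTS = F_max / A0 = 47*1000 / 706.858
UTS = 66.49 MPa


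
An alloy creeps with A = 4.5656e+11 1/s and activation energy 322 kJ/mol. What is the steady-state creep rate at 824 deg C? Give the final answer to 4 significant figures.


rate = A * exp(-Q / (R*T))
T = 824 + 273.15 = 1097.15 K
rate = 4.5656e+11 * exp(-322e3 / (8.314 * 1097.15))
rate = 2.132e-04 1/s


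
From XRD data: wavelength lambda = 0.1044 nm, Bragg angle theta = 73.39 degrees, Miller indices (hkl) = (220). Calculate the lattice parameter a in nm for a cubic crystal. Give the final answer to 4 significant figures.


d = lambda / (2*sin(theta))
d = 0.1044 / (2*sin(73.39 deg))
d = 0.054473 nm
a = d * sqrt(h^2+k^2+l^2) = 0.054473 * sqrt(8)
a = 0.1541 nm


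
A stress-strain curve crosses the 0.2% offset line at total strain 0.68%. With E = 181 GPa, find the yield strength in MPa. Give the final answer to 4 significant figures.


Offset strain = 0.002
Elastic strain at yield = total_strain - offset = 6.8e-03 - 0.002 = 4.8e-03
sigma_y = E * elastic_strain = 181000 * 4.8e-03
sigma_y = 868.8 MPa


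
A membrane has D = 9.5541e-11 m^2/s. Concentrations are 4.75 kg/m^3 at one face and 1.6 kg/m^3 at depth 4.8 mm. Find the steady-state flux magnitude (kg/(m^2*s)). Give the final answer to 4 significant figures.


J = -D * (dC/dx) = D * (C1 - C2) / dx
J = 9.5541e-11 * (4.75 - 1.6) / 4.8e-03
J = 6.27e-08 kg/(m^2*s)


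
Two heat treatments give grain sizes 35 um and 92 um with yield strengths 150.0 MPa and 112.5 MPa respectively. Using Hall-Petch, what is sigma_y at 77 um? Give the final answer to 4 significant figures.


sigma_y = sigma0 + k / sqrt(d)
1/sqrt(d1) = 1/sqrt(3.5e-05) = 169.031;  1/sqrt(d2) = 104.257
k = (sigma1 - sigma2) / (1/sqrt(d1) - 1/sqrt(d2)) = (150.0 - 112.5) / (169.031 - 104.257) = 0.578939 MPa*m^0.5
sigma0 = sigma1 - k/sqrt(d1) = 150.0 - 0.578939*169.031 = 52.1414 MPa
sigma_y(d3) = 52.1414 + 0.578939 / sqrt(7.7e-05) = 118.1 MPa


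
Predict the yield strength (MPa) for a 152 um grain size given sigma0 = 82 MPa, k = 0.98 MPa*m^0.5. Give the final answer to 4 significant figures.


sigma_y = sigma0 + k / sqrt(d)
d = 152 um = 1.52e-04 m
sigma_y = 82 + 0.98 / sqrt(1.52e-04)
sigma_y = 161.5 MPa


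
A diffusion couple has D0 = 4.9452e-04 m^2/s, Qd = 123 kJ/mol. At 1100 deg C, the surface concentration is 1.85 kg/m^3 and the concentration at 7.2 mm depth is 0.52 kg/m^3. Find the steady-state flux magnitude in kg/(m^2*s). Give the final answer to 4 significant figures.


Step 1: D = D0 * exp(-Qd/(R*T))
T = 1100 + 273.15 = 1373.15 K
D = 4.9452e-04 * exp(-123e3 / (8.314 * 1373.15)) = 1.03537e-08 m^2/s
Step 2: J = D * (C1 - C2) / dx
J = 1.03537e-08 * (1.85 - 0.52) / 7.2e-03
J = 1.913e-06 kg/(m^2*s)


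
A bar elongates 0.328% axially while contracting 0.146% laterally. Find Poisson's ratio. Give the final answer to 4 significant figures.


nu = -epsilon_lat / epsilon_axial
Lateral strain is contraction (negative), so using magnitudes:
nu = 0.146 / 0.328
nu = 0.4451


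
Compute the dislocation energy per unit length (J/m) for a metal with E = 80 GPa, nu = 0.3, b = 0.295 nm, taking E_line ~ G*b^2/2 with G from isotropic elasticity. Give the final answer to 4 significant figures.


Step 1: G = E / (2*(1+nu))
G = 80 / (2*(1+0.3)) = 30.7692 GPa = 3.07692e+10 Pa
Step 2: E_line = G*b^2/2
b = 0.295 nm = 2.95e-10 m
E_line = 0.5 * 3.07692e+10 * (2.95e-10)^2 = 1.339e-09 J/m


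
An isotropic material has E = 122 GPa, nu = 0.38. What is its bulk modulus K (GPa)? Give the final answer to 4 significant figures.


K = E / (3*(1-2*nu))
K = 122 / (3*(1-2*0.38))
K = 169.4 GPa


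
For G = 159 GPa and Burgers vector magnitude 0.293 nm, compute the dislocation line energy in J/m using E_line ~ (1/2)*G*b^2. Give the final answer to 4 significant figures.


E = G*b^2/2
b = 0.293 nm = 2.93e-10 m
G = 159 GPa = 1.59e+11 Pa
E = 0.5 * 1.59e+11 * (2.93e-10)^2
E = 6.825e-09 J/m


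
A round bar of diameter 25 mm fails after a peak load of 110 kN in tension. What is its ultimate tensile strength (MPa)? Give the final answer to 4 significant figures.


A0 = pi*(d/2)^2 = pi*(25/2)^2 = 490.874 mm^2
UTS = F_max / A0 = 110*1000 / 490.874
UTS = 224.1 MPa


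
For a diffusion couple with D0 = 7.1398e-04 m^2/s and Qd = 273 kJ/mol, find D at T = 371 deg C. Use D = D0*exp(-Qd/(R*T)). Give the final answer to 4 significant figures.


D = D0 * exp(-Qd / (R*T))
T = 644.15 K
D = 7.1398e-04 * exp(-273e3 / (8.314 * 644.15))
D = 5.189e-26 m^2/s


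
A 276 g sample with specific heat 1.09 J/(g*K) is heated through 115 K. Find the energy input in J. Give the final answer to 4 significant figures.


Q = m * cp * dT
Q = 276 * 1.09 * 115
Q = 34600 J


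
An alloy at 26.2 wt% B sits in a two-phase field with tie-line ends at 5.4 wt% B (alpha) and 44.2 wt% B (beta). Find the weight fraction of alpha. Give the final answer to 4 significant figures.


f_alpha = (C_beta - C0) / (C_beta - C_alpha)
f_alpha = (44.2 - 26.2) / (44.2 - 5.4)
f_alpha = 0.4639


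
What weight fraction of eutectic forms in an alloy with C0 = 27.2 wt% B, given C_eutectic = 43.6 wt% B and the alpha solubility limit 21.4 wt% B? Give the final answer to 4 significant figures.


f_primary = (C_e - C0) / (C_e - C_alpha_max)
f_primary = (43.6 - 27.2) / (43.6 - 21.4)
f_primary = 0.738739
f_eutectic = 1 - 0.738739 = 0.2613


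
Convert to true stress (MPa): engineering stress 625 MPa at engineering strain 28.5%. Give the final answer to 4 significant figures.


sigma_true = sigma_eng * (1 + epsilon_eng)
sigma_true = 625 * (1 + 0.285)
sigma_true = 803.1 MPa


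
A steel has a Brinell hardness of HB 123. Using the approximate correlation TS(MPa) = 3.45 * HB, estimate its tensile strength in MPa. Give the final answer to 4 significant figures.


TS (MPa) = 3.45 * HB
TS = 3.45 * 123
TS = 424.4 MPa


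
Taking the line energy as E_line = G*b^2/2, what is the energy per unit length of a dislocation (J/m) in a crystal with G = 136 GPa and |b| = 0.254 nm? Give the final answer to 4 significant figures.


E = G*b^2/2
b = 0.254 nm = 2.54e-10 m
G = 136 GPa = 1.36e+11 Pa
E = 0.5 * 1.36e+11 * (2.54e-10)^2
E = 4.387e-09 J/m


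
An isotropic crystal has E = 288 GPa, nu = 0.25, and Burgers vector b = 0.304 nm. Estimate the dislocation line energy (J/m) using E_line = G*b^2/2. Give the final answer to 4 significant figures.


Step 1: G = E / (2*(1+nu))
G = 288 / (2*(1+0.25)) = 115.2 GPa = 1.152e+11 Pa
Step 2: E_line = G*b^2/2
b = 0.304 nm = 3.04e-10 m
E_line = 0.5 * 1.152e+11 * (3.04e-10)^2 = 5.323e-09 J/m


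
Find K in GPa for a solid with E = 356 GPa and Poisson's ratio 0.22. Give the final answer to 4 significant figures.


K = E / (3*(1-2*nu))
K = 356 / (3*(1-2*0.22))
K = 211.9 GPa


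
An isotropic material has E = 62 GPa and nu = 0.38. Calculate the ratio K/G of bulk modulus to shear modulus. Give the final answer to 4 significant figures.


G = E / (2*(1+nu))
G = 62 / (2*(1+0.38)) = 22.4638 GPa
K = E / (3*(1-2*nu))
K = 62 / (3*(1-2*0.38)) = 86.1111 GPa
K/G = 86.1111 / 22.4638 = 3.833


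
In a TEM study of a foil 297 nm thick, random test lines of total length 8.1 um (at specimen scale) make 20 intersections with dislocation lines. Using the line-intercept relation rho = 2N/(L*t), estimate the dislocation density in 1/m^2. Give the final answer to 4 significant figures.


rho = 2N / (L * t)
L = 8.1 um = 8.1e-06 m, t = 297 nm = 2.97e-07 m
rho = 2 * 20 / (8.1e-06 * 2.97e-07)
rho = 1.663e+13 1/m^2


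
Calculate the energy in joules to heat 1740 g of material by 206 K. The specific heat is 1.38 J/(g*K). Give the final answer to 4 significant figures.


Q = m * cp * dT
Q = 1740 * 1.38 * 206
Q = 494600 J


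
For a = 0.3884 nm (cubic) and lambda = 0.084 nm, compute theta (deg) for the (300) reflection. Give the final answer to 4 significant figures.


d = a / sqrt(h^2+k^2+l^2)
d = 0.3884 / sqrt(9) = 0.129467 nm
lambda = 2*d*sin(theta)  =>  sin(theta) = lambda / (2*d)
sin(theta) = 0.084 / (2 * 0.129467) = 0.324408
theta = 18.93 deg


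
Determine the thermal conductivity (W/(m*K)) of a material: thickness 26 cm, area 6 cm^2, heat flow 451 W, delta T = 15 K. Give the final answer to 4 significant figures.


k = Q*L / (A*dT)
L = 0.26 m, A = 6e-04 m^2
k = 451 * 0.26 / (6e-04 * 15)
k = 13030 W/(m*K)


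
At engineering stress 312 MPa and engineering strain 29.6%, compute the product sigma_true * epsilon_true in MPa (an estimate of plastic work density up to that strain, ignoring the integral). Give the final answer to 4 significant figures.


sigma_true = sigma_eng * (1 + epsilon_eng)
sigma_true = 312 * (1 + 0.296) = 404.352 MPa
epsilon_true = ln(1 + epsilon_eng)
epsilon_true = ln(1 + 0.296) = 0.259283
sigma_true * epsilon_true = 404.352 * 0.259283 = 104.8 MPa


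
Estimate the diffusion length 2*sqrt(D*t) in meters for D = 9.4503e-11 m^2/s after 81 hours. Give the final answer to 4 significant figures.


t = 81 hr = 291600 s
Diffusion length = 2*sqrt(D*t)
= 2*sqrt(9.4503e-11 * 291600)
= 0.0105 m


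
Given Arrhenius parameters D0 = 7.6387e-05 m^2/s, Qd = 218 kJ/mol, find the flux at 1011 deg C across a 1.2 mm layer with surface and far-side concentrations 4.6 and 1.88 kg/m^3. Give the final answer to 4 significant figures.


Step 1: D = D0 * exp(-Qd/(R*T))
T = 1011 + 273.15 = 1284.15 K
D = 7.6387e-05 * exp(-218e3 / (8.314 * 1284.15)) = 1.03571e-13 m^2/s
Step 2: J = D * (C1 - C2) / dx
J = 1.03571e-13 * (4.6 - 1.88) / 1.2e-03
J = 2.348e-10 kg/(m^2*s)


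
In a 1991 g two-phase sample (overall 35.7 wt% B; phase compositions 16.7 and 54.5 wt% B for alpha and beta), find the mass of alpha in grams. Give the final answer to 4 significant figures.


f_alpha = (C_beta - C0) / (C_beta - C_alpha)
f_alpha = (54.5 - 35.7) / (54.5 - 16.7) = 0.497354
m_alpha = f_alpha * m_total = 0.497354 * 1991 = 990.2 g


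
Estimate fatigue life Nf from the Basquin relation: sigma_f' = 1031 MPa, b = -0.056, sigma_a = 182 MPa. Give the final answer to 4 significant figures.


sigma_a = sigma_f' * (2*Nf)^b
2*Nf = (sigma_a / sigma_f')^(1/b)
2*Nf = (182 / 1031)^(1/-0.056)
2*Nf = 2.81691e+13
Nf = 1.408e+13 cycles


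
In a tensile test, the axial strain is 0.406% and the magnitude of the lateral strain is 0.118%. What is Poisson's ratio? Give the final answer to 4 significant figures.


nu = -epsilon_lat / epsilon_axial
Lateral strain is contraction (negative), so using magnitudes:
nu = 0.118 / 0.406
nu = 0.2906


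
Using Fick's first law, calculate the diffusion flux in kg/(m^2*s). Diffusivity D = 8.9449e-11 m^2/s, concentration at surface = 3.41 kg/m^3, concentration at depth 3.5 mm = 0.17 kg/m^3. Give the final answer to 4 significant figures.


J = -D * (dC/dx) = D * (C1 - C2) / dx
J = 8.9449e-11 * (3.41 - 0.17) / 3.5e-03
J = 8.28e-08 kg/(m^2*s)


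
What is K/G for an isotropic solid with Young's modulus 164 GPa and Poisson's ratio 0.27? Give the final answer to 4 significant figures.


G = E / (2*(1+nu))
G = 164 / (2*(1+0.27)) = 64.5669 GPa
K = E / (3*(1-2*nu))
K = 164 / (3*(1-2*0.27)) = 118.841 GPa
K/G = 118.841 / 64.5669 = 1.841


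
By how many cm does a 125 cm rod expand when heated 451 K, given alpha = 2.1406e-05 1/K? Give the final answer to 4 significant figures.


dL = L0 * alpha * dT
dL = 125 * 2.1406e-05 * 451
dL = 1.207 cm


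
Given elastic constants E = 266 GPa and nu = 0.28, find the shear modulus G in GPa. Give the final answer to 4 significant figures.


G = E / (2*(1+nu))
G = 266 / (2*(1+0.28))
G = 103.9 GPa


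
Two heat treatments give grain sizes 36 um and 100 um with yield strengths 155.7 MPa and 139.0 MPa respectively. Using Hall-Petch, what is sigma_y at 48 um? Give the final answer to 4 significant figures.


sigma_y = sigma0 + k / sqrt(d)
1/sqrt(d1) = 1/sqrt(3.6e-05) = 166.667;  1/sqrt(d2) = 100
k = (sigma1 - sigma2) / (1/sqrt(d1) - 1/sqrt(d2)) = (155.7 - 139.0) / (166.667 - 100) = 0.2505 MPa*m^0.5
sigma0 = sigma1 - k/sqrt(d1) = 155.7 - 0.2505*166.667 = 113.95 MPa
sigma_y(d3) = 113.95 + 0.2505 / sqrt(4.8e-05) = 150.1 MPa


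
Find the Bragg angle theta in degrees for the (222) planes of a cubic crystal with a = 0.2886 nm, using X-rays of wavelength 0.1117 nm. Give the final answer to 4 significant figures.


d = a / sqrt(h^2+k^2+l^2)
d = 0.2886 / sqrt(12) = 0.0833116 nm
lambda = 2*d*sin(theta)  =>  sin(theta) = lambda / (2*d)
sin(theta) = 0.1117 / (2 * 0.0833116) = 0.670374
theta = 42.1 deg


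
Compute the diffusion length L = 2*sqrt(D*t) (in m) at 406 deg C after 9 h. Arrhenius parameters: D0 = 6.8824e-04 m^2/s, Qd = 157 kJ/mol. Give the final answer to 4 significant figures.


Step 1: D = D0 * exp(-Qd/(R*T))
T = 679.15 K
D = 6.8824e-04 * exp(-157e3 / (8.314 * 679.15)) = 5.783e-16 m^2/s
Step 2: L = 2*sqrt(D*t)
t = 9 h = 32400 s
L = 2*sqrt(5.783e-16 * 32400) = 8.657e-06 m


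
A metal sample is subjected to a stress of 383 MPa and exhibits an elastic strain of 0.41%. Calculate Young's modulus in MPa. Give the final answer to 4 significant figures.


E = sigma / epsilon
epsilon = 0.41% = 4.1e-03
E = 383 / 4.1e-03
E = 93410 MPa


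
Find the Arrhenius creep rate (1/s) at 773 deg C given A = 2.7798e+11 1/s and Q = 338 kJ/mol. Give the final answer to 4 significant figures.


rate = A * exp(-Q / (R*T))
T = 773 + 273.15 = 1046.15 K
rate = 2.7798e+11 * exp(-338e3 / (8.314 * 1046.15))
rate = 3.689e-06 1/s


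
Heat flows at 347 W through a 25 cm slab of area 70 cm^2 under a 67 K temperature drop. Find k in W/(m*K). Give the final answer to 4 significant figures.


k = Q*L / (A*dT)
L = 0.25 m, A = 7e-03 m^2
k = 347 * 0.25 / (7e-03 * 67)
k = 185 W/(m*K)


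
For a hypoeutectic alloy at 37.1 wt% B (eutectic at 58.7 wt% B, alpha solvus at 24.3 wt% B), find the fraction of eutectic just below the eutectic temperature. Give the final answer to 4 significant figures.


f_primary = (C_e - C0) / (C_e - C_alpha_max)
f_primary = (58.7 - 37.1) / (58.7 - 24.3)
f_primary = 0.627907
f_eutectic = 1 - 0.627907 = 0.3721


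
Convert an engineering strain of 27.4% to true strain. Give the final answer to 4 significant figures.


epsilon_true = ln(1 + epsilon_eng)
epsilon_true = ln(1 + 0.274)
epsilon_true = 0.2422


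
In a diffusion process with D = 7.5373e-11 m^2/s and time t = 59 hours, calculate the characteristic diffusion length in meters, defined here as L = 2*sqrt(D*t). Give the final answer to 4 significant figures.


t = 59 hr = 212400 s
Diffusion length = 2*sqrt(D*t)
= 2*sqrt(7.5373e-11 * 212400)
= 8.002e-03 m


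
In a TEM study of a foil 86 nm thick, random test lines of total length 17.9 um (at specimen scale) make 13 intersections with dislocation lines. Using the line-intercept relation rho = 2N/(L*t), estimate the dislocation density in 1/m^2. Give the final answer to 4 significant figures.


rho = 2N / (L * t)
L = 17.9 um = 1.79e-05 m, t = 86 nm = 8.6e-08 m
rho = 2 * 13 / (1.79e-05 * 8.6e-08)
rho = 1.689e+13 1/m^2


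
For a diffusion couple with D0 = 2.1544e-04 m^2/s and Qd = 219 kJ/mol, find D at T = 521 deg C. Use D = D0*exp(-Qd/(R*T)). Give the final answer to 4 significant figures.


D = D0 * exp(-Qd / (R*T))
T = 794.15 K
D = 2.1544e-04 * exp(-219e3 / (8.314 * 794.15))
D = 8.477e-19 m^2/s


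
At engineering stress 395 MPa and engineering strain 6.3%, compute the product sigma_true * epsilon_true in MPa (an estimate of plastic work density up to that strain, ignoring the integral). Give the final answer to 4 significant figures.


sigma_true = sigma_eng * (1 + epsilon_eng)
sigma_true = 395 * (1 + 0.063) = 419.885 MPa
epsilon_true = ln(1 + epsilon_eng)
epsilon_true = ln(1 + 0.063) = 0.0610951
sigma_true * epsilon_true = 419.885 * 0.0610951 = 25.65 MPa


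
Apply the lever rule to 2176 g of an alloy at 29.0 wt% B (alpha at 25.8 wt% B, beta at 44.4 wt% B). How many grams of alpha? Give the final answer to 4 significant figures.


f_alpha = (C_beta - C0) / (C_beta - C_alpha)
f_alpha = (44.4 - 29.0) / (44.4 - 25.8) = 0.827957
m_alpha = f_alpha * m_total = 0.827957 * 2176 = 1802 g


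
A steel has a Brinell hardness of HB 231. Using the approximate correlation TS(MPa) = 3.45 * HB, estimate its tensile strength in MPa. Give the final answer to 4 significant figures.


TS (MPa) = 3.45 * HB
TS = 3.45 * 231
TS = 797 MPa


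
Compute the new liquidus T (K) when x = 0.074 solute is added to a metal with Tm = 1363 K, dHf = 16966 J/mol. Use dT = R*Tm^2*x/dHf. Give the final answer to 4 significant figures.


dT = R*Tm^2*x / dHf
dT = 8.314 * 1363^2 * 0.074 / 16966
dT = 67.3681 K
T_new = 1363 - 67.3681 = 1296 K


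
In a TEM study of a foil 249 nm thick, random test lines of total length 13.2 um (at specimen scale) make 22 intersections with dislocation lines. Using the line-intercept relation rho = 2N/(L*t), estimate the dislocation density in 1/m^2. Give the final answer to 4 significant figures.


rho = 2N / (L * t)
L = 13.2 um = 1.32e-05 m, t = 249 nm = 2.49e-07 m
rho = 2 * 22 / (1.32e-05 * 2.49e-07)
rho = 1.339e+13 1/m^2


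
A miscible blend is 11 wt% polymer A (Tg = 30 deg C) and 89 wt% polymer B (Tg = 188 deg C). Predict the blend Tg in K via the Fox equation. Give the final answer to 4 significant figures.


1/Tg = w1/Tg1 + w2/Tg2 (in Kelvin)
Tg1 = 303.15 K, Tg2 = 461.15 K
1/Tg = 0.11/303.15 + 0.89/461.15
Tg = 436.1 K


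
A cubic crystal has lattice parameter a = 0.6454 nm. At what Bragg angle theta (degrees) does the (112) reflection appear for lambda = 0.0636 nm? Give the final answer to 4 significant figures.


d = a / sqrt(h^2+k^2+l^2)
d = 0.6454 / sqrt(6) = 0.263483 nm
lambda = 2*d*sin(theta)  =>  sin(theta) = lambda / (2*d)
sin(theta) = 0.0636 / (2 * 0.263483) = 0.120691
theta = 6.932 deg


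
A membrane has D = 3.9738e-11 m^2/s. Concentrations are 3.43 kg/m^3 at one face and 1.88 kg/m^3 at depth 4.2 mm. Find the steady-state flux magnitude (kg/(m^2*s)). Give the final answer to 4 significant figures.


J = -D * (dC/dx) = D * (C1 - C2) / dx
J = 3.9738e-11 * (3.43 - 1.88) / 4.2e-03
J = 1.467e-08 kg/(m^2*s)


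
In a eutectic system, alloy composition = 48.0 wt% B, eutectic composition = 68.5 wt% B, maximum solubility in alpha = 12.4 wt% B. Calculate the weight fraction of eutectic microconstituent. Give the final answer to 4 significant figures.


f_primary = (C_e - C0) / (C_e - C_alpha_max)
f_primary = (68.5 - 48.0) / (68.5 - 12.4)
f_primary = 0.365419
f_eutectic = 1 - 0.365419 = 0.6346


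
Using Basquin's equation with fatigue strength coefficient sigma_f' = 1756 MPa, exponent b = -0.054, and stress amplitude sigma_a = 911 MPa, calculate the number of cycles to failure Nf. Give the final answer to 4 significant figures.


sigma_a = sigma_f' * (2*Nf)^b
2*Nf = (sigma_a / sigma_f')^(1/b)
2*Nf = (911 / 1756)^(1/-0.054)
2*Nf = 189623
Nf = 94810 cycles


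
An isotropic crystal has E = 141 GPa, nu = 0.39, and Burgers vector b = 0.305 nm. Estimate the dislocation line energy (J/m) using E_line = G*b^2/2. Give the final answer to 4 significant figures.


Step 1: G = E / (2*(1+nu))
G = 141 / (2*(1+0.39)) = 50.7194 GPa = 5.07194e+10 Pa
Step 2: E_line = G*b^2/2
b = 0.305 nm = 3.05e-10 m
E_line = 0.5 * 5.07194e+10 * (3.05e-10)^2 = 2.359e-09 J/m


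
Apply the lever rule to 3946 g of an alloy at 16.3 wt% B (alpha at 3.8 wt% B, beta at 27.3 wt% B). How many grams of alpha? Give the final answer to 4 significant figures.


f_alpha = (C_beta - C0) / (C_beta - C_alpha)
f_alpha = (27.3 - 16.3) / (27.3 - 3.8) = 0.468085
m_alpha = f_alpha * m_total = 0.468085 * 3946 = 1847 g


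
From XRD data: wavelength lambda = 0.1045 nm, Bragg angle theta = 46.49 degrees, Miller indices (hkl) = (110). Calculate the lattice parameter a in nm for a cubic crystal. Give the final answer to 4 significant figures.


d = lambda / (2*sin(theta))
d = 0.1045 / (2*sin(46.49 deg))
d = 0.0720437 nm
a = d * sqrt(h^2+k^2+l^2) = 0.0720437 * sqrt(2)
a = 0.1019 nm


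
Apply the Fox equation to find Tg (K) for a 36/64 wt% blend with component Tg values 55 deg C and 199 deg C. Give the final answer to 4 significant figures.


1/Tg = w1/Tg1 + w2/Tg2 (in Kelvin)
Tg1 = 328.15 K, Tg2 = 472.15 K
1/Tg = 0.36/328.15 + 0.64/472.15
Tg = 407.7 K


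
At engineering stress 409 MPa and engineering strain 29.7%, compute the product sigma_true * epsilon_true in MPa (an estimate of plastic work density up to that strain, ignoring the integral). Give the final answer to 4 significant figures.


sigma_true = sigma_eng * (1 + epsilon_eng)
sigma_true = 409 * (1 + 0.297) = 530.473 MPa
epsilon_true = ln(1 + epsilon_eng)
epsilon_true = ln(1 + 0.297) = 0.260054
sigma_true * epsilon_true = 530.473 * 0.260054 = 138 MPa


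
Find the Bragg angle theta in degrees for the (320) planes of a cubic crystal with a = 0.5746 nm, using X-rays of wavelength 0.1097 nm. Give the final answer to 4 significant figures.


d = a / sqrt(h^2+k^2+l^2)
d = 0.5746 / sqrt(13) = 0.159365 nm
lambda = 2*d*sin(theta)  =>  sin(theta) = lambda / (2*d)
sin(theta) = 0.1097 / (2 * 0.159365) = 0.344178
theta = 20.13 deg


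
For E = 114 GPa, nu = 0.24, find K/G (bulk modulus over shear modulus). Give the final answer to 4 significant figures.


G = E / (2*(1+nu))
G = 114 / (2*(1+0.24)) = 45.9677 GPa
K = E / (3*(1-2*nu))
K = 114 / (3*(1-2*0.24)) = 73.0769 GPa
K/G = 73.0769 / 45.9677 = 1.59


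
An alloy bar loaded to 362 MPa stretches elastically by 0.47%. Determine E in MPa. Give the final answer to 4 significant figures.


E = sigma / epsilon
epsilon = 0.47% = 4.7e-03
E = 362 / 4.7e-03
E = 77020 MPa


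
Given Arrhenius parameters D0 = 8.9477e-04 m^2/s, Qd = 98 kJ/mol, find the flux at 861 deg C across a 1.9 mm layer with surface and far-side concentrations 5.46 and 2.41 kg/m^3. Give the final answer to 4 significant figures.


Step 1: D = D0 * exp(-Qd/(R*T))
T = 861 + 273.15 = 1134.15 K
D = 8.9477e-04 * exp(-98e3 / (8.314 * 1134.15)) = 2.74183e-08 m^2/s
Step 2: J = D * (C1 - C2) / dx
J = 2.74183e-08 * (5.46 - 2.41) / 1.9e-03
J = 4.401e-05 kg/(m^2*s)


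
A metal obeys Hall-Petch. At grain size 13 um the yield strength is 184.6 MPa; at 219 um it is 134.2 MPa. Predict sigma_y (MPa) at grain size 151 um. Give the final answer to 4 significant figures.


sigma_y = sigma0 + k / sqrt(d)
1/sqrt(d1) = 1/sqrt(1.3e-05) = 277.35;  1/sqrt(d2) = 67.5737
k = (sigma1 - sigma2) / (1/sqrt(d1) - 1/sqrt(d2)) = (184.6 - 134.2) / (277.35 - 67.5737) = 0.240256 MPa*m^0.5
sigma0 = sigma1 - k/sqrt(d1) = 184.6 - 0.240256*277.35 = 117.965 MPa
sigma_y(d3) = 117.965 + 0.240256 / sqrt(1.51e-04) = 137.5 MPa


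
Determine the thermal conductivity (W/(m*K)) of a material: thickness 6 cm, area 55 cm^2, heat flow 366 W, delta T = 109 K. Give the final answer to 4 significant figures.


k = Q*L / (A*dT)
L = 0.06 m, A = 5.5e-03 m^2
k = 366 * 0.06 / (5.5e-03 * 109)
k = 36.63 W/(m*K)


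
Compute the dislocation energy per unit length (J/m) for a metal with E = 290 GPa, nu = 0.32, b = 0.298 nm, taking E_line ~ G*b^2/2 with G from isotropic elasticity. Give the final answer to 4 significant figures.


Step 1: G = E / (2*(1+nu))
G = 290 / (2*(1+0.32)) = 109.848 GPa = 1.09848e+11 Pa
Step 2: E_line = G*b^2/2
b = 0.298 nm = 2.98e-10 m
E_line = 0.5 * 1.09848e+11 * (2.98e-10)^2 = 4.877e-09 J/m


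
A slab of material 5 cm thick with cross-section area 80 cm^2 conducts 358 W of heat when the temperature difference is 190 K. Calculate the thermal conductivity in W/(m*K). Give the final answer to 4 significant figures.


k = Q*L / (A*dT)
L = 0.05 m, A = 8e-03 m^2
k = 358 * 0.05 / (8e-03 * 190)
k = 11.78 W/(m*K)


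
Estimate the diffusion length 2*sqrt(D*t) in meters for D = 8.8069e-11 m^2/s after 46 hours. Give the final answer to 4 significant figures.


t = 46 hr = 165600 s
Diffusion length = 2*sqrt(D*t)
= 2*sqrt(8.8069e-11 * 165600)
= 7.638e-03 m


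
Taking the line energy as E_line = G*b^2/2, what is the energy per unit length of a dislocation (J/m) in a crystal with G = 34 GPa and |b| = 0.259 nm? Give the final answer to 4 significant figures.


E = G*b^2/2
b = 0.259 nm = 2.59e-10 m
G = 34 GPa = 3.4e+10 Pa
E = 0.5 * 3.4e+10 * (2.59e-10)^2
E = 1.14e-09 J/m


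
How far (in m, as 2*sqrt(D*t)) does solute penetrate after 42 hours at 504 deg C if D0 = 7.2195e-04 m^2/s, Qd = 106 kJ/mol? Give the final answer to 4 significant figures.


Step 1: D = D0 * exp(-Qd/(R*T))
T = 777.15 K
D = 7.2195e-04 * exp(-106e3 / (8.314 * 777.15)) = 5.41582e-11 m^2/s
Step 2: L = 2*sqrt(D*t)
t = 42 h = 151200 s
L = 2*sqrt(5.41582e-11 * 151200) = 5.723e-03 m


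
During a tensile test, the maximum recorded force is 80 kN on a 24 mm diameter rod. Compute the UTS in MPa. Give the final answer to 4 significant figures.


A0 = pi*(d/2)^2 = pi*(24/2)^2 = 452.389 mm^2
UTS = F_max / A0 = 80*1000 / 452.389
UTS = 176.8 MPa


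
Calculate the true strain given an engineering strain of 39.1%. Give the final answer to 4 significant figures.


epsilon_true = ln(1 + epsilon_eng)
epsilon_true = ln(1 + 0.391)
epsilon_true = 0.33


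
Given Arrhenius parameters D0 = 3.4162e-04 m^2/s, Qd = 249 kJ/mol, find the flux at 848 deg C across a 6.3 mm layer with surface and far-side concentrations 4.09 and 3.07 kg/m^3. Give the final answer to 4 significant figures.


Step 1: D = D0 * exp(-Qd/(R*T))
T = 848 + 273.15 = 1121.15 K
D = 3.4162e-04 * exp(-249e3 / (8.314 * 1121.15)) = 8.55374e-16 m^2/s
Step 2: J = D * (C1 - C2) / dx
J = 8.55374e-16 * (4.09 - 3.07) / 6.3e-03
J = 1.385e-13 kg/(m^2*s)


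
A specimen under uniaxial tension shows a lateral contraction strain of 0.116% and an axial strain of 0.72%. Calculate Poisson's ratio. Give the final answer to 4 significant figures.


nu = -epsilon_lat / epsilon_axial
Lateral strain is contraction (negative), so using magnitudes:
nu = 0.116 / 0.72
nu = 0.1611


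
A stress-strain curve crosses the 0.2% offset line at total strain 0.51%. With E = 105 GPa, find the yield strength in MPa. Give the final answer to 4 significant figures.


Offset strain = 0.002
Elastic strain at yield = total_strain - offset = 5.1e-03 - 0.002 = 3.1e-03
sigma_y = E * elastic_strain = 105000 * 3.1e-03
sigma_y = 325.5 MPa


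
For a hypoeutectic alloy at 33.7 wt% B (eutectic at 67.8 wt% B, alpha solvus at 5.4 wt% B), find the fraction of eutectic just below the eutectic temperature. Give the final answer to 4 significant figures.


f_primary = (C_e - C0) / (C_e - C_alpha_max)
f_primary = (67.8 - 33.7) / (67.8 - 5.4)
f_primary = 0.546474
f_eutectic = 1 - 0.546474 = 0.4535


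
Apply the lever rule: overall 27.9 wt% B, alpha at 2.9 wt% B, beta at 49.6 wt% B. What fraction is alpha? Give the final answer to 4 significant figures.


f_alpha = (C_beta - C0) / (C_beta - C_alpha)
f_alpha = (49.6 - 27.9) / (49.6 - 2.9)
f_alpha = 0.4647


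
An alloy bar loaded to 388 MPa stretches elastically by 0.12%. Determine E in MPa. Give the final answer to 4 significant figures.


E = sigma / epsilon
epsilon = 0.12% = 1.2e-03
E = 388 / 1.2e-03
E = 323300 MPa


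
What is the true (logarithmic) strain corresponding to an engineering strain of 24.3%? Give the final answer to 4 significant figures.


epsilon_true = ln(1 + epsilon_eng)
epsilon_true = ln(1 + 0.243)
epsilon_true = 0.2175


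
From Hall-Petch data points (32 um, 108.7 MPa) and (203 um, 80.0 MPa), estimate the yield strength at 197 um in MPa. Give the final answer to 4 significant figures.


sigma_y = sigma0 + k / sqrt(d)
1/sqrt(d1) = 1/sqrt(3.2e-05) = 176.777;  1/sqrt(d2) = 70.1862
k = (sigma1 - sigma2) / (1/sqrt(d1) - 1/sqrt(d2)) = (108.7 - 80.0) / (176.777 - 70.1862) = 0.269255 MPa*m^0.5
sigma0 = sigma1 - k/sqrt(d1) = 108.7 - 0.269255*176.777 = 61.102 MPa
sigma_y(d3) = 61.102 + 0.269255 / sqrt(1.97e-04) = 80.29 MPa


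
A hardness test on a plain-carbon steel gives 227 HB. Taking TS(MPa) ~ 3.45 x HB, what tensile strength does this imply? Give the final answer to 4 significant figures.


TS (MPa) = 3.45 * HB
TS = 3.45 * 227
TS = 783.2 MPa


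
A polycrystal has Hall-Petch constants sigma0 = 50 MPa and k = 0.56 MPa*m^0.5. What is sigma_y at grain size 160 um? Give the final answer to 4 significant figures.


sigma_y = sigma0 + k / sqrt(d)
d = 160 um = 1.6e-04 m
sigma_y = 50 + 0.56 / sqrt(1.6e-04)
sigma_y = 94.27 MPa


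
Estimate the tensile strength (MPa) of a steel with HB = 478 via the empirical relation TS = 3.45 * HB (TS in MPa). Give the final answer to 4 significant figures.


TS (MPa) = 3.45 * HB
TS = 3.45 * 478
TS = 1649 MPa


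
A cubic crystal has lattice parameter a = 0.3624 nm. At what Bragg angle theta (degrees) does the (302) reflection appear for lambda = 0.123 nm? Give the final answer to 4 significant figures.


d = a / sqrt(h^2+k^2+l^2)
d = 0.3624 / sqrt(13) = 0.100512 nm
lambda = 2*d*sin(theta)  =>  sin(theta) = lambda / (2*d)
sin(theta) = 0.123 / (2 * 0.100512) = 0.611869
theta = 37.72 deg


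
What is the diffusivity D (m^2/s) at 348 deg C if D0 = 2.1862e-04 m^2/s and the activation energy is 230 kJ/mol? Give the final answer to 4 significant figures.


D = D0 * exp(-Qd / (R*T))
T = 621.15 K
D = 2.1862e-04 * exp(-230e3 / (8.314 * 621.15))
D = 9.943e-24 m^2/s


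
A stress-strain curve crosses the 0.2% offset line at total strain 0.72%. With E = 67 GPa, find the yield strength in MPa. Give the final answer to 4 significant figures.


Offset strain = 0.002
Elastic strain at yield = total_strain - offset = 7.2e-03 - 0.002 = 5.2e-03
sigma_y = E * elastic_strain = 67000 * 5.2e-03
sigma_y = 348.4 MPa


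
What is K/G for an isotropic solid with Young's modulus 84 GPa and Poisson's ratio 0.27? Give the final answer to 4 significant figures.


G = E / (2*(1+nu))
G = 84 / (2*(1+0.27)) = 33.0709 GPa
K = E / (3*(1-2*nu))
K = 84 / (3*(1-2*0.27)) = 60.8696 GPa
K/G = 60.8696 / 33.0709 = 1.841


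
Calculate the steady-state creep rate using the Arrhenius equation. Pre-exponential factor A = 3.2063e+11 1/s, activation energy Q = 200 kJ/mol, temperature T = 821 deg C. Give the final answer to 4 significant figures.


rate = A * exp(-Q / (R*T))
T = 821 + 273.15 = 1094.15 K
rate = 3.2063e+11 * exp(-200e3 / (8.314 * 1094.15))
rate = 90.71 1/s


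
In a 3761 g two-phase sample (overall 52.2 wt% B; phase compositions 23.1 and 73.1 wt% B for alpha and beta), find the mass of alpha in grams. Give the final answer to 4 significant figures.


f_alpha = (C_beta - C0) / (C_beta - C_alpha)
f_alpha = (73.1 - 52.2) / (73.1 - 23.1) = 0.418
m_alpha = f_alpha * m_total = 0.418 * 3761 = 1572 g


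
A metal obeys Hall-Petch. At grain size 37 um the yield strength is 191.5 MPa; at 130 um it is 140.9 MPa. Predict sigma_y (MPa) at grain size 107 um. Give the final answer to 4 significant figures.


sigma_y = sigma0 + k / sqrt(d)
1/sqrt(d1) = 1/sqrt(3.7e-05) = 164.399;  1/sqrt(d2) = 87.7058
k = (sigma1 - sigma2) / (1/sqrt(d1) - 1/sqrt(d2)) = (191.5 - 140.9) / (164.399 - 87.7058) = 0.659772 MPa*m^0.5
sigma0 = sigma1 - k/sqrt(d1) = 191.5 - 0.659772*164.399 = 83.0342 MPa
sigma_y(d3) = 83.0342 + 0.659772 / sqrt(1.07e-04) = 146.8 MPa


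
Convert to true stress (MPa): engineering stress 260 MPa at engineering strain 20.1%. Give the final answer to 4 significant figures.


sigma_true = sigma_eng * (1 + epsilon_eng)
sigma_true = 260 * (1 + 0.201)
sigma_true = 312.3 MPa


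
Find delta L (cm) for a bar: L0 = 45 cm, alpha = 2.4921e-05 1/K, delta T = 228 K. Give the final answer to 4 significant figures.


dL = L0 * alpha * dT
dL = 45 * 2.4921e-05 * 228
dL = 0.2557 cm


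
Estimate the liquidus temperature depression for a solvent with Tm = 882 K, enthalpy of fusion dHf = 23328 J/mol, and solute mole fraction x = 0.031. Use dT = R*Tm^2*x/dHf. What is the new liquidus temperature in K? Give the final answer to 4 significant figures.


dT = R*Tm^2*x / dHf
dT = 8.314 * 882^2 * 0.031 / 23328
dT = 8.59471 K
T_new = 882 - 8.59471 = 873.4 K


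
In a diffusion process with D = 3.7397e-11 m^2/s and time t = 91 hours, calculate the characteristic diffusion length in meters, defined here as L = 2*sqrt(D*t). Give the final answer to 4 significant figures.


t = 91 hr = 327600 s
Diffusion length = 2*sqrt(D*t)
= 2*sqrt(3.7397e-11 * 327600)
= 7e-03 m


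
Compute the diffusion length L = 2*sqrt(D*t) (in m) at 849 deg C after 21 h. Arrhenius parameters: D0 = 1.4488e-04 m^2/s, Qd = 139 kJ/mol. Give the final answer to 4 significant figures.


Step 1: D = D0 * exp(-Qd/(R*T))
T = 1122.15 K
D = 1.4488e-04 * exp(-139e3 / (8.314 * 1122.15)) = 4.90347e-11 m^2/s
Step 2: L = 2*sqrt(D*t)
t = 21 h = 75600 s
L = 2*sqrt(4.90347e-11 * 75600) = 3.851e-03 m
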